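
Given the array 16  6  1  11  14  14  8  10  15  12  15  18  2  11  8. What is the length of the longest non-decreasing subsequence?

Track the smallest tail for each achievable length (allowing ties):
16 → extends → [16]
6 → replaces 16 → [6]
1 → replaces 6 → [1]
11 → extends → [1, 11]
14 → extends → [1, 11, 14]
14 → extends → [1, 11, 14, 14]
8 → replaces 11 → [1, 8, 14, 14]
10 → replaces 14 → [1, 8, 10, 14]
15 → extends → [1, 8, 10, 14, 15]
12 → replaces 14 → [1, 8, 10, 12, 15]
15 → extends → [1, 8, 10, 12, 15, 15]
18 → extends → [1, 8, 10, 12, 15, 15, 18]
2 → replaces 8 → [1, 2, 10, 12, 15, 15, 18]
11 → replaces 12 → [1, 2, 10, 11, 15, 15, 18]
8 → replaces 10 → [1, 2, 8, 11, 15, 15, 18]
Seven tails, so the longest non-decreasing subsequence has length 7 (e.g. 6, 11, 14, 14, 15, 15, 18).

7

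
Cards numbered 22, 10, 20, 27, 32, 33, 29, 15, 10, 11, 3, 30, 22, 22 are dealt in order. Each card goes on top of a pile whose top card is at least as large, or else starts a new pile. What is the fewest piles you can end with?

The minimum number of non-increasing subsequences covering a sequence equals the length of its longest strictly increasing subsequence.
LIS length is 5 (e.g. 10, 20, 27, 32, 33), so 5 piles are needed.

5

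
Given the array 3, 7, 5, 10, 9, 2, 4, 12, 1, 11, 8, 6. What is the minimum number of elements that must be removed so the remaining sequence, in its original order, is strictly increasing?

Fewest deletions = n − (longest strictly increasing subsequence).
Patience tails:
3 → extends → [3]
7 → extends → [3, 7]
5 → replaces 7 → [3, 5]
10 → extends → [3, 5, 10]
9 → replaces 10 → [3, 5, 9]
2 → replaces 3 → [2, 5, 9]
4 → replaces 5 → [2, 4, 9]
12 → extends → [2, 4, 9, 12]
1 → replaces 2 → [1, 4, 9, 12]
11 → replaces 12 → [1, 4, 9, 11]
8 → replaces 9 → [1, 4, 8, 11]
6 → replaces 8 → [1, 4, 6, 11]
Longest strictly increasing subsequence has length 4, so deletions = 12 − 4 = 8.

8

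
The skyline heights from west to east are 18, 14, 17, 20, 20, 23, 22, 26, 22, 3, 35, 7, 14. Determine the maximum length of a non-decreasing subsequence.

7

Track the smallest tail for each achievable length (allowing ties):
18 → extends → [18]
14 → replaces 18 → [14]
17 → extends → [14, 17]
20 → extends → [14, 17, 20]
20 → extends → [14, 17, 20, 20]
23 → extends → [14, 17, 20, 20, 23]
22 → replaces 23 → [14, 17, 20, 20, 22]
26 → extends → [14, 17, 20, 20, 22, 26]
22 → replaces 26 → [14, 17, 20, 20, 22, 22]
3 → replaces 14 → [3, 17, 20, 20, 22, 22]
35 → extends → [3, 17, 20, 20, 22, 22, 35]
7 → replaces 17 → [3, 7, 20, 20, 22, 22, 35]
14 → replaces 20 → [3, 7, 14, 20, 22, 22, 35]
Seven tails, so the longest non-decreasing subsequence has length 7 (e.g. 14, 17, 20, 20, 23, 26, 35).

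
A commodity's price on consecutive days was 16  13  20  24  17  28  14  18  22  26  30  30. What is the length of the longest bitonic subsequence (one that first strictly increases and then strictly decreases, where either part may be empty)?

6

inc[i] = longest strictly increasing subsequence ending at i; dec[i] = longest strictly decreasing subsequence starting at i:
i:      1  2  3  4  5  6  7  8  9 10 11 12
a[i]:  16 13 20 24 17 28 14 18 22 26 30 30
inc:    1  1  2  3  2  4  2  3  4  5  6  6
dec:    2  1  3  3  2  2  1  1  1  1  1  1
Best peak at i=11 (value 30): inc=6, dec=1, length 6+1−1 = 6.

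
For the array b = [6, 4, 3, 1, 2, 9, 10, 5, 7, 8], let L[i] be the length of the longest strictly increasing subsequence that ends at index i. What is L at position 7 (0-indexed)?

dp[i] = 1 + max{dp[j] : j<i, b[j]<b[i]} (or 1 if no such j):
i:      0  1  2  3  4  5  6  7  8  9
b[i]:   6  4  3  1  2  9 10  5  7  8
dp:     1  1  1  1  2  3  4  3  4  5
At index 7 the value is 3.

3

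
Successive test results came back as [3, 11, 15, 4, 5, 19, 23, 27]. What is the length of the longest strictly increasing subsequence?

Track the smallest tail for each achievable length (strict):
3 → extends → [3]
11 → extends → [3, 11]
15 → extends → [3, 11, 15]
4 → replaces 11 → [3, 4, 15]
5 → replaces 15 → [3, 4, 5]
19 → extends → [3, 4, 5, 19]
23 → extends → [3, 4, 5, 19, 23]
27 → extends → [3, 4, 5, 19, 23, 27]
Six tails, so the longest strictly increasing subsequence has length 6 (e.g. 3, 11, 15, 19, 23, 27).

6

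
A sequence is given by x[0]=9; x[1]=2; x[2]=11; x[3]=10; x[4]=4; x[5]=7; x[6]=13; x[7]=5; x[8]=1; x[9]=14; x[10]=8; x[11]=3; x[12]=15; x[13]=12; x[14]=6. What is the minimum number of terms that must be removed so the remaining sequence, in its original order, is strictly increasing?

9

Fewest deletions = n − (longest strictly increasing subsequence).
Patience tails:
9 → extends → [9]
2 → replaces 9 → [2]
11 → extends → [2, 11]
10 → replaces 11 → [2, 10]
4 → replaces 10 → [2, 4]
7 → extends → [2, 4, 7]
13 → extends → [2, 4, 7, 13]
5 → replaces 7 → [2, 4, 5, 13]
1 → replaces 2 → [1, 4, 5, 13]
14 → extends → [1, 4, 5, 13, 14]
8 → replaces 13 → [1, 4, 5, 8, 14]
3 → replaces 4 → [1, 3, 5, 8, 14]
15 → extends → [1, 3, 5, 8, 14, 15]
12 → replaces 14 → [1, 3, 5, 8, 12, 15]
6 → replaces 8 → [1, 3, 5, 6, 12, 15]
Longest strictly increasing subsequence has length 6, so deletions = 15 − 6 = 9.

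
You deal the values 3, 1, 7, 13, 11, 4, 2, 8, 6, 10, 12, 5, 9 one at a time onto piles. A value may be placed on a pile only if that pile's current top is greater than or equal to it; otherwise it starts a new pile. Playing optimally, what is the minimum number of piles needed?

Place each on the leftmost legal pile:
3 → new pile 1 (tops now [3])
1 → pile 1 (tops now [1])
7 → new pile 2 (tops now [1, 7])
13 → new pile 3 (tops now [1, 7, 13])
11 → pile 3 (tops now [1, 7, 11])
4 → pile 2 (tops now [1, 4, 11])
2 → pile 2 (tops now [1, 2, 11])
8 → pile 3 (tops now [1, 2, 8])
6 → pile 3 (tops now [1, 2, 6])
10 → new pile 4 (tops now [1, 2, 6, 10])
12 → new pile 5 (tops now [1, 2, 6, 10, 12])
5 → pile 3 (tops now [1, 2, 5, 10, 12])
9 → pile 4 (tops now [1, 2, 5, 9, 12])
Five piles.

5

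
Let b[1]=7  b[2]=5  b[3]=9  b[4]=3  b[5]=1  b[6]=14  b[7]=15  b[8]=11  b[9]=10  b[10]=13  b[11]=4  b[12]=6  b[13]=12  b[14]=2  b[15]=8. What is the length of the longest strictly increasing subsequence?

4

Track the smallest tail for each achievable length (strict):
7 → extends → [7]
5 → replaces 7 → [5]
9 → extends → [5, 9]
3 → replaces 5 → [3, 9]
1 → replaces 3 → [1, 9]
14 → extends → [1, 9, 14]
15 → extends → [1, 9, 14, 15]
11 → replaces 14 → [1, 9, 11, 15]
10 → replaces 11 → [1, 9, 10, 15]
13 → replaces 15 → [1, 9, 10, 13]
4 → replaces 9 → [1, 4, 10, 13]
6 → replaces 10 → [1, 4, 6, 13]
12 → replaces 13 → [1, 4, 6, 12]
2 → replaces 4 → [1, 2, 6, 12]
8 → replaces 12 → [1, 2, 6, 8]
Four tails, so the longest strictly increasing subsequence has length 4 (e.g. 7, 9, 14, 15).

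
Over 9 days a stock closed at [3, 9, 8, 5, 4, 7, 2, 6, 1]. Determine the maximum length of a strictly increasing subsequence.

3

Track the smallest tail for each achievable length (strict):
3 → extends → [3]
9 → extends → [3, 9]
8 → replaces 9 → [3, 8]
5 → replaces 8 → [3, 5]
4 → replaces 5 → [3, 4]
7 → extends → [3, 4, 7]
2 → replaces 3 → [2, 4, 7]
6 → replaces 7 → [2, 4, 6]
1 → replaces 2 → [1, 4, 6]
Three tails, so the longest strictly increasing subsequence has length 3 (e.g. 3, 5, 7).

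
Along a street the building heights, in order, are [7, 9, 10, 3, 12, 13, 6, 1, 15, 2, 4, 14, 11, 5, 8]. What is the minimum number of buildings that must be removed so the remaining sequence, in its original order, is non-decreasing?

Fewest deletions = n − (longest non-decreasing subsequence).
i:      1  2  3  4  5  6  7  8  9 10 11 12 13 14 15
a[i]:   7  9 10  3 12 13  6  1 15  2  4 14 11  5  8
dp:     1  2  3  1  4  5  2  1  6  2  3  6  4  4  5
max dp = 6, so deletions = 15 − 6 = 9.

9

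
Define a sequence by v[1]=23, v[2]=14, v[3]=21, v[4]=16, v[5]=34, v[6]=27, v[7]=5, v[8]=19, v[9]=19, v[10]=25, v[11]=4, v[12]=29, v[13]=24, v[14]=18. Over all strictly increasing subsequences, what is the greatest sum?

103

Let S[i] be the best sum of a strictly increasing subsequence ending at i:
i:       1   2   3   4   5   6   7   8   9  10  11  12  13  14
v[i]:   23  14  21  16  34  27   5  19  19  25   4  29  24  18
S:      23  14  35  30  69  62   5  49  49  74   4 103  73  48
Maximum is 103 (e.g. 14 + 16 + 19 + 25 + 29).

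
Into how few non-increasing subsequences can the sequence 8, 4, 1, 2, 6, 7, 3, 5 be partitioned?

The minimum number of non-increasing subsequences covering a sequence equals the length of its longest strictly increasing subsequence.
LIS length is 4 (e.g. 1, 2, 6, 7), so 4 piles are needed.

4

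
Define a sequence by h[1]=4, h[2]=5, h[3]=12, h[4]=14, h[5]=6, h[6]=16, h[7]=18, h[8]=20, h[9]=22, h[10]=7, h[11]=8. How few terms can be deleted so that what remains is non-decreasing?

3

Fewest deletions = n − (longest non-decreasing subsequence).
i:      1  2  3  4  5  6  7  8  9 10 11
h[i]:   4  5 12 14  6 16 18 20 22  7  8
dp:     1  2  3  4  3  5  6  7  8  4  5
max dp = 8, so deletions = 11 − 8 = 3.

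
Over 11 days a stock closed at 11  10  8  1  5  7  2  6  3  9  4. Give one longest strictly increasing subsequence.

1, 5, 7, 9

Patience tails give the LIS length; then backtrack through the dp parents:
11 → extends → [11]
10 → replaces 11 → [10]
8 → replaces 10 → [8]
1 → replaces 8 → [1]
5 → extends → [1, 5]
7 → extends → [1, 5, 7]
2 → replaces 5 → [1, 2, 7]
6 → replaces 7 → [1, 2, 6]
3 → replaces 6 → [1, 2, 3]
9 → extends → [1, 2, 3, 9]
4 → replaces 9 → [1, 2, 3, 4]
Length 4; one witness is 1, 5, 7, 9.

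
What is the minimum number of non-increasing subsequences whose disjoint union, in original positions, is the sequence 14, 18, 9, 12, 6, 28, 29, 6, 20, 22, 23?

The minimum number of non-increasing subsequences covering a sequence equals the length of its longest strictly increasing subsequence.
LIS length is 5 (e.g. 14, 18, 20, 22, 23), so 5 piles are needed.

5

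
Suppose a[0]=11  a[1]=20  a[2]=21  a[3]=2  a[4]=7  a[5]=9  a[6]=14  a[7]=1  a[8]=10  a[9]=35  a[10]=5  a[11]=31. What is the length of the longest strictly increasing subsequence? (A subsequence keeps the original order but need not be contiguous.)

Track the smallest tail for each achievable length (strict):
11 → extends → [11]
20 → extends → [11, 20]
21 → extends → [11, 20, 21]
2 → replaces 11 → [2, 20, 21]
7 → replaces 20 → [2, 7, 21]
9 → replaces 21 → [2, 7, 9]
14 → extends → [2, 7, 9, 14]
1 → replaces 2 → [1, 7, 9, 14]
10 → replaces 14 → [1, 7, 9, 10]
35 → extends → [1, 7, 9, 10, 35]
5 → replaces 7 → [1, 5, 9, 10, 35]
31 → replaces 35 → [1, 5, 9, 10, 31]
Five tails, so the longest strictly increasing subsequence has length 5 (e.g. 2, 7, 9, 14, 35).

5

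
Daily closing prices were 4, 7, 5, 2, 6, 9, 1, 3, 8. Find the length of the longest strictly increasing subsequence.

Let dp[i] be the length of the longest such subsequence ending at index i:
i:     1 2 3 4 5 6 7 8 9
a[i]:  4 7 5 2 6 9 1 3 8
dp:    1 2 2 1 3 4 1 2 4
Maximum dp value is 4.

4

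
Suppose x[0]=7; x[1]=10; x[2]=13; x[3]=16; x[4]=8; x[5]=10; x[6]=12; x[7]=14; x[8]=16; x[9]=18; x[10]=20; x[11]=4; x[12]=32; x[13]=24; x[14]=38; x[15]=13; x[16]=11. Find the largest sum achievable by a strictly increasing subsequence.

175

Let S[i] be the best sum of a strictly increasing subsequence ending at i:
i:       0   1   2   3   4   5   6   7   8   9  10  11  12  13  14  15  16
x[i]:    7  10  13  16   8  10  12  14  16  18  20   4  32  24  38  13  11
S:       7  17  30  46  15  25  37  51  67  85 105   4 137 129 175  50  36
Maximum is 175 (e.g. 7 + 8 + 10 + 12 + 14 + 16 + 18 + 20 + 32 + 38).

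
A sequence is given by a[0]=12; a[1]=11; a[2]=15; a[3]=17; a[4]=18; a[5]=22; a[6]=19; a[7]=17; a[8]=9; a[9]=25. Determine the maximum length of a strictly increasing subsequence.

6

Track the smallest tail for each achievable length (strict):
12 → extends → [12]
11 → replaces 12 → [11]
15 → extends → [11, 15]
17 → extends → [11, 15, 17]
18 → extends → [11, 15, 17, 18]
22 → extends → [11, 15, 17, 18, 22]
19 → replaces 22 → [11, 15, 17, 18, 19]
17 → already a tail → [11, 15, 17, 18, 19]
9 → replaces 11 → [9, 15, 17, 18, 19]
25 → extends → [9, 15, 17, 18, 19, 25]
Six tails, so the longest strictly increasing subsequence has length 6 (e.g. 12, 15, 17, 18, 22, 25).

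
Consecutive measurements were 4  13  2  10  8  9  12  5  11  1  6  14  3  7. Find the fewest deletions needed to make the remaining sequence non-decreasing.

Fewest deletions = n − (longest non-decreasing subsequence).
Patience tails:
4 → extends → [4]
13 → extends → [4, 13]
2 → replaces 4 → [2, 13]
10 → replaces 13 → [2, 10]
8 → replaces 10 → [2, 8]
9 → extends → [2, 8, 9]
12 → extends → [2, 8, 9, 12]
5 → replaces 8 → [2, 5, 9, 12]
11 → replaces 12 → [2, 5, 9, 11]
1 → replaces 2 → [1, 5, 9, 11]
6 → replaces 9 → [1, 5, 6, 11]
14 → extends → [1, 5, 6, 11, 14]
3 → replaces 5 → [1, 3, 6, 11, 14]
7 → replaces 11 → [1, 3, 6, 7, 14]
Longest non-decreasing subsequence has length 5, so deletions = 14 − 5 = 9.

9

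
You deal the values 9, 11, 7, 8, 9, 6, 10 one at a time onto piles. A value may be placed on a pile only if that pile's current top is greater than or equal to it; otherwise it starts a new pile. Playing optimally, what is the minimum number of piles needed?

4

Place each on the leftmost legal pile:
9 → new pile 1 (tops now [9])
11 → new pile 2 (tops now [9, 11])
7 → pile 1 (tops now [7, 11])
8 → pile 2 (tops now [7, 8])
9 → new pile 3 (tops now [7, 8, 9])
6 → pile 1 (tops now [6, 8, 9])
10 → new pile 4 (tops now [6, 8, 9, 10])
Four piles.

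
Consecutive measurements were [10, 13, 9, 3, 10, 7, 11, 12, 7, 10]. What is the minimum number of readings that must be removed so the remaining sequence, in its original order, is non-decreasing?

Fewest deletions = n − (longest non-decreasing subsequence).
Patience tails:
10 → extends → [10]
13 → extends → [10, 13]
9 → replaces 10 → [9, 13]
3 → replaces 9 → [3, 13]
10 → replaces 13 → [3, 10]
7 → replaces 10 → [3, 7]
11 → extends → [3, 7, 11]
12 → extends → [3, 7, 11, 12]
7 → replaces 11 → [3, 7, 7, 12]
10 → replaces 12 → [3, 7, 7, 10]
Longest non-decreasing subsequence has length 4, so deletions = 10 − 4 = 6.

6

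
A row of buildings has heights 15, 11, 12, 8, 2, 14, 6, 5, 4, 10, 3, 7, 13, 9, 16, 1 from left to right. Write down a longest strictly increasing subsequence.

2, 6, 10, 13, 16

Patience tails give the LIS length; then backtrack through the dp parents:
15 → extends → [15]
11 → replaces 15 → [11]
12 → extends → [11, 12]
8 → replaces 11 → [8, 12]
2 → replaces 8 → [2, 12]
14 → extends → [2, 12, 14]
6 → replaces 12 → [2, 6, 14]
5 → replaces 6 → [2, 5, 14]
4 → replaces 5 → [2, 4, 14]
10 → replaces 14 → [2, 4, 10]
3 → replaces 4 → [2, 3, 10]
7 → replaces 10 → [2, 3, 7]
13 → extends → [2, 3, 7, 13]
9 → replaces 13 → [2, 3, 7, 9]
16 → extends → [2, 3, 7, 9, 16]
1 → replaces 2 → [1, 3, 7, 9, 16]
Length 5; one witness is 2, 6, 10, 13, 16.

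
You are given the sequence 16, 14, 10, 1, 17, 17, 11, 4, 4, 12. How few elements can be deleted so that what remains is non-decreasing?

Fewest deletions = n − (longest non-decreasing subsequence).
i:      1  2  3  4  5  6  7  8  9 10
a[i]:  16 14 10  1 17 17 11  4  4 12
dp:     1  1  1  1  2  3  2  2  3  4
max dp = 4, so deletions = 10 − 4 = 6.

6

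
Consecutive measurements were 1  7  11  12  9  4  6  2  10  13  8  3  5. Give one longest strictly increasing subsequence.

1, 7, 11, 12, 13

Patience tails give the LIS length; then backtrack through the dp parents:
1 → extends → [1]
7 → extends → [1, 7]
11 → extends → [1, 7, 11]
12 → extends → [1, 7, 11, 12]
9 → replaces 11 → [1, 7, 9, 12]
4 → replaces 7 → [1, 4, 9, 12]
6 → replaces 9 → [1, 4, 6, 12]
2 → replaces 4 → [1, 2, 6, 12]
10 → replaces 12 → [1, 2, 6, 10]
13 → extends → [1, 2, 6, 10, 13]
8 → replaces 10 → [1, 2, 6, 8, 13]
3 → replaces 6 → [1, 2, 3, 8, 13]
5 → replaces 8 → [1, 2, 3, 5, 13]
Length 5; one witness is 1, 7, 11, 12, 13.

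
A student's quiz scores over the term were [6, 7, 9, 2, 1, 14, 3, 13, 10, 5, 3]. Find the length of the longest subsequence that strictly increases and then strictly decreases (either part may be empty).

8

inc[i] = longest strictly increasing subsequence ending at i; dec[i] = longest strictly decreasing subsequence starting at i:
i:      1  2  3  4  5  6  7  8  9 10 11
a[i]:   6  7  9  2  1 14  3 13 10  5  3
inc:    1  2  3  1  1  4  2  4  4  3  2
dec:    3  3  3  2  1  5  1  4  3  2  1
Best peak at i=6 (value 14): inc=4, dec=5, length 4+5−1 = 8.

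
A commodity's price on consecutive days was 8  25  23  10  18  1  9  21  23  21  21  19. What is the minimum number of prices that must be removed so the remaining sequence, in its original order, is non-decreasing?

Fewest deletions = n − (longest non-decreasing subsequence).
i:      1  2  3  4  5  6  7  8  9 10 11 12
a[i]:   8 25 23 10 18  1  9 21 23 21 21 19
dp:     1  2  2  2  3  1  2  4  5  5  6  4
max dp = 6, so deletions = 12 − 6 = 6.

6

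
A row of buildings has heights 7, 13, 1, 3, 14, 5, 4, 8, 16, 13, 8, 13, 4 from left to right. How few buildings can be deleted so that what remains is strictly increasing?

8

Fewest deletions = n − (longest strictly increasing subsequence).
Patience tails:
7 → extends → [7]
13 → extends → [7, 13]
1 → replaces 7 → [1, 13]
3 → replaces 13 → [1, 3]
14 → extends → [1, 3, 14]
5 → replaces 14 → [1, 3, 5]
4 → replaces 5 → [1, 3, 4]
8 → extends → [1, 3, 4, 8]
16 → extends → [1, 3, 4, 8, 16]
13 → replaces 16 → [1, 3, 4, 8, 13]
8 → already a tail → [1, 3, 4, 8, 13]
13 → already a tail → [1, 3, 4, 8, 13]
4 → already a tail → [1, 3, 4, 8, 13]
Longest strictly increasing subsequence has length 5, so deletions = 13 − 5 = 8.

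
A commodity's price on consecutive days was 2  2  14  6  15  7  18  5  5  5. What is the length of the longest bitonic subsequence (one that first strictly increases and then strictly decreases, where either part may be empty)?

inc[i] = longest strictly increasing subsequence ending at i; dec[i] = longest strictly decreasing subsequence starting at i:
i:      1  2  3  4  5  6  7  8  9 10
a[i]:   2  2 14  6 15  7 18  5  5  5
inc:    1  1  2  2  3  3  4  2  2  2
dec:    1  1  3  2  3  2  2  1  1  1
Best peak at i=5 (value 15): inc=3, dec=3, length 3+3−1 = 5.

5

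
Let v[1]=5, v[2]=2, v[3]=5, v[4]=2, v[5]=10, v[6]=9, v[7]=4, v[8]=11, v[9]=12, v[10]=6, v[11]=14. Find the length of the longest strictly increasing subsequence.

6

Track the smallest tail for each achievable length (strict):
5 → extends → [5]
2 → replaces 5 → [2]
5 → extends → [2, 5]
2 → already a tail → [2, 5]
10 → extends → [2, 5, 10]
9 → replaces 10 → [2, 5, 9]
4 → replaces 5 → [2, 4, 9]
11 → extends → [2, 4, 9, 11]
12 → extends → [2, 4, 9, 11, 12]
6 → replaces 9 → [2, 4, 6, 11, 12]
14 → extends → [2, 4, 6, 11, 12, 14]
Six tails, so the longest strictly increasing subsequence has length 6 (e.g. 2, 5, 10, 11, 12, 14).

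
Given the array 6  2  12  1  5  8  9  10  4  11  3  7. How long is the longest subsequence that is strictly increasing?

6

Track the smallest tail for each achievable length (strict):
6 → extends → [6]
2 → replaces 6 → [2]
12 → extends → [2, 12]
1 → replaces 2 → [1, 12]
5 → replaces 12 → [1, 5]
8 → extends → [1, 5, 8]
9 → extends → [1, 5, 8, 9]
10 → extends → [1, 5, 8, 9, 10]
4 → replaces 5 → [1, 4, 8, 9, 10]
11 → extends → [1, 4, 8, 9, 10, 11]
3 → replaces 4 → [1, 3, 8, 9, 10, 11]
7 → replaces 8 → [1, 3, 7, 9, 10, 11]
Six tails, so the longest strictly increasing subsequence has length 6 (e.g. 2, 5, 8, 9, 10, 11).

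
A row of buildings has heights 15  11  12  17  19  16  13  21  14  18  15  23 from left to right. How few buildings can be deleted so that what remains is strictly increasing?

6

Fewest deletions = n − (longest strictly increasing subsequence).
i:      1  2  3  4  5  6  7  8  9 10 11 12
a[i]:  15 11 12 17 19 16 13 21 14 18 15 23
dp:     1  1  2  3  4  3  3  5  4  5  5  6
max dp = 6, so deletions = 12 − 6 = 6.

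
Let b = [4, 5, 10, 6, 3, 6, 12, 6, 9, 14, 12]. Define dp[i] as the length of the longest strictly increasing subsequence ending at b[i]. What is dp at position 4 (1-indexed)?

3

dp[i] = 1 + max{dp[j] : j<i, b[j]<b[i]} (or 1 if no such j):
i:      1  2  3  4  5  6  7  8  9 10 11
b[i]:   4  5 10  6  3  6 12  6  9 14 12
dp:     1  2  3  3  1  3  4  3  4  5  5
At index 4 the value is 3.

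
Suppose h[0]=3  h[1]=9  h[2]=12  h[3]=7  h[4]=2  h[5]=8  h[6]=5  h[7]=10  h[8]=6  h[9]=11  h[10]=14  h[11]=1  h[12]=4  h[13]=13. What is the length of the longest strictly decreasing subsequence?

Negate each value so 'decreasing' becomes 'increasing', then run patience tails on the negated sequence:
-3 → extends → [-3]
-9 → replaces -3 → [-9]
-12 → replaces -9 → [-12]
-7 → extends → [-12, -7]
-2 → extends → [-12, -7, -2]
-8 → replaces -7 → [-12, -8, -2]
-5 → replaces -2 → [-12, -8, -5]
-10 → replaces -8 → [-12, -10, -5]
-6 → replaces -5 → [-12, -10, -6]
-11 → replaces -10 → [-12, -11, -6]
-14 → replaces -12 → [-14, -11, -6]
-1 → extends → [-14, -11, -6, -1]
-4 → replaces -1 → [-14, -11, -6, -4]
-13 → replaces -11 → [-14, -13, -6, -4]
Four tails, so the longest strictly decreasing subsequence of the original has length 4.

4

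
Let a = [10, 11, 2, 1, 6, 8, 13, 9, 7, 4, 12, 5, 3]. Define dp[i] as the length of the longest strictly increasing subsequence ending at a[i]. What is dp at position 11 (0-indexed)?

dp[i] = 1 + max{dp[j] : j<i, a[j]<a[i]} (or 1 if no such j):
i:      0  1  2  3  4  5  6  7  8  9 10 11 12
a[i]:  10 11  2  1  6  8 13  9  7  4 12  5  3
dp:     1  2  1  1  2  3  4  4  3  2  5  3  2
At index 11 the value is 3.

3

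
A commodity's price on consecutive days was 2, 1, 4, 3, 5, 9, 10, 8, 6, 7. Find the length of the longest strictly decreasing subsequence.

Negate each value so 'decreasing' becomes 'increasing', then run patience tails on the negated sequence:
-2 → extends → [-2]
-1 → extends → [-2, -1]
-4 → replaces -2 → [-4, -1]
-3 → replaces -1 → [-4, -3]
-5 → replaces -4 → [-5, -3]
-9 → replaces -5 → [-9, -3]
-10 → replaces -9 → [-10, -3]
-8 → replaces -3 → [-10, -8]
-6 → extends → [-10, -8, -6]
-7 → replaces -6 → [-10, -8, -7]
Three tails, so the longest strictly decreasing subsequence of the original has length 3.

3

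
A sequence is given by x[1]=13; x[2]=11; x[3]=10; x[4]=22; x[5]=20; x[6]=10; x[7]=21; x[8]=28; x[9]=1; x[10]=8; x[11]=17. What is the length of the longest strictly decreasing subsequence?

Let dp[i] be the longest strictly decreasing subsequence ending at i:
i:      1  2  3  4  5  6  7  8  9 10 11
x[i]:  13 11 10 22 20 10 21 28  1  8 17
dp:     1  2  3  1  2  3  2  1  4  4  3
Maximum is 4.

4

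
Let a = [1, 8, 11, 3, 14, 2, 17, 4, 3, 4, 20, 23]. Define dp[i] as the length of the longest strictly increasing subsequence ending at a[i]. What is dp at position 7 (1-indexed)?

5

dp[i] = 1 + max{dp[j] : j<i, a[j]<a[i]} (or 1 if no such j):
i:      1  2  3  4  5  6  7  8  9 10 11 12
a[i]:   1  8 11  3 14  2 17  4  3  4 20 23
dp:     1  2  3  2  4  2  5  3  3  4  6  7
At index 7 the value is 5.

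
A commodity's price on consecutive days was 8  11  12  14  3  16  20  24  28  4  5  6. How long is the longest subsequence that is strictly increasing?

8

Track the smallest tail for each achievable length (strict):
8 → extends → [8]
11 → extends → [8, 11]
12 → extends → [8, 11, 12]
14 → extends → [8, 11, 12, 14]
3 → replaces 8 → [3, 11, 12, 14]
16 → extends → [3, 11, 12, 14, 16]
20 → extends → [3, 11, 12, 14, 16, 20]
24 → extends → [3, 11, 12, 14, 16, 20, 24]
28 → extends → [3, 11, 12, 14, 16, 20, 24, 28]
4 → replaces 11 → [3, 4, 12, 14, 16, 20, 24, 28]
5 → replaces 12 → [3, 4, 5, 14, 16, 20, 24, 28]
6 → replaces 14 → [3, 4, 5, 6, 16, 20, 24, 28]
Eight tails, so the longest strictly increasing subsequence has length 8 (e.g. 8, 11, 12, 14, 16, 20, 24, 28).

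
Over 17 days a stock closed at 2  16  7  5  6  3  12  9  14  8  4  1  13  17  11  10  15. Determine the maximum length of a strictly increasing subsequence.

Let dp[i] be the length of the longest such subsequence ending at index i:
i:      1  2  3  4  5  6  7  8  9 10 11 12 13 14 15 16 17
a[i]:   2 16  7  5  6  3 12  9 14  8  4  1 13 17 11 10 15
dp:     1  2  2  2  3  2  4  4  5  4  3  1  5  6  5  5  6
Maximum dp value is 6.

6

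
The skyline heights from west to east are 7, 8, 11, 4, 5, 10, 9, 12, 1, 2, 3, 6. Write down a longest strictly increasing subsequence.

7, 8, 11, 12

Patience tails give the LIS length; then backtrack through the dp parents:
7 → extends → [7]
8 → extends → [7, 8]
11 → extends → [7, 8, 11]
4 → replaces 7 → [4, 8, 11]
5 → replaces 8 → [4, 5, 11]
10 → replaces 11 → [4, 5, 10]
9 → replaces 10 → [4, 5, 9]
12 → extends → [4, 5, 9, 12]
1 → replaces 4 → [1, 5, 9, 12]
2 → replaces 5 → [1, 2, 9, 12]
3 → replaces 9 → [1, 2, 3, 12]
6 → replaces 12 → [1, 2, 3, 6]
Length 4; one witness is 7, 8, 11, 12.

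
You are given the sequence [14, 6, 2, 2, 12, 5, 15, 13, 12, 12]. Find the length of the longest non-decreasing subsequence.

5

Let dp[i] be the length of the longest such subsequence ending at index i:
i:      1  2  3  4  5  6  7  8  9 10
a[i]:  14  6  2  2 12  5 15 13 12 12
dp:     1  1  1  2  3  3  4  4  4  5
Maximum dp value is 5.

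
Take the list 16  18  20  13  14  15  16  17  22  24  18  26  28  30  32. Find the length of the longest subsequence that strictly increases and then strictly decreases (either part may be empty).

inc[i] = longest strictly increasing subsequence ending at i; dec[i] = longest strictly decreasing subsequence starting at i:
i:      1  2  3  4  5  6  7  8  9 10 11 12 13 14 15
a[i]:  16 18 20 13 14 15 16 17 22 24 18 26 28 30 32
inc:    1  2  3  1  2  3  4  5  6  7  6  8  9 10 11
dec:    2  2  2  1  1  1  1  1  2  2  1  1  1  1  1
Best peak at i=15 (value 32): inc=11, dec=1, length 11+1−1 = 11.

11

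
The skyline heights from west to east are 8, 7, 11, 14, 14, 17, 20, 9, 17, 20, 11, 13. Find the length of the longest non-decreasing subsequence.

Track the smallest tail for each achievable length (allowing ties):
8 → extends → [8]
7 → replaces 8 → [7]
11 → extends → [7, 11]
14 → extends → [7, 11, 14]
14 → extends → [7, 11, 14, 14]
17 → extends → [7, 11, 14, 14, 17]
20 → extends → [7, 11, 14, 14, 17, 20]
9 → replaces 11 → [7, 9, 14, 14, 17, 20]
17 → replaces 20 → [7, 9, 14, 14, 17, 17]
20 → extends → [7, 9, 14, 14, 17, 17, 20]
11 → replaces 14 → [7, 9, 11, 14, 17, 17, 20]
13 → replaces 14 → [7, 9, 11, 13, 17, 17, 20]
Seven tails, so the longest non-decreasing subsequence has length 7 (e.g. 8, 11, 14, 14, 17, 20, 20).

7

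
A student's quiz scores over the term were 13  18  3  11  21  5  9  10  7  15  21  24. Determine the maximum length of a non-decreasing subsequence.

Let dp[i] be the length of the longest such subsequence ending at index i:
i:      1  2  3  4  5  6  7  8  9 10 11 12
a[i]:  13 18  3 11 21  5  9 10  7 15 21 24
dp:     1  2  1  2  3  2  3  4  3  5  6  7
Maximum dp value is 7.

7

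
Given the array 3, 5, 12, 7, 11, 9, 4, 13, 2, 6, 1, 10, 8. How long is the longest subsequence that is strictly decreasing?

6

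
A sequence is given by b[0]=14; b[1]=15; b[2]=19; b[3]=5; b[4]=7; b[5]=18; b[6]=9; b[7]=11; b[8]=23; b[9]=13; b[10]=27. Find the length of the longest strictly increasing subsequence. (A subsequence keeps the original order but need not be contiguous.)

Let dp[i] be the length of the longest such subsequence ending at index i:
i:      0  1  2  3  4  5  6  7  8  9 10
b[i]:  14 15 19  5  7 18  9 11 23 13 27
dp:     1  2  3  1  2  3  3  4  5  5  6
Maximum dp value is 6.

6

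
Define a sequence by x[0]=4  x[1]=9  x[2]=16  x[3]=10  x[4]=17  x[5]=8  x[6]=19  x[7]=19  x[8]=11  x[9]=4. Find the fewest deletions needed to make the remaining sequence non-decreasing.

Fewest deletions = n − (longest non-decreasing subsequence).
Patience tails:
4 → extends → [4]
9 → extends → [4, 9]
16 → extends → [4, 9, 16]
10 → replaces 16 → [4, 9, 10]
17 → extends → [4, 9, 10, 17]
8 → replaces 9 → [4, 8, 10, 17]
19 → extends → [4, 8, 10, 17, 19]
19 → extends → [4, 8, 10, 17, 19, 19]
11 → replaces 17 → [4, 8, 10, 11, 19, 19]
4 → replaces 8 → [4, 4, 10, 11, 19, 19]
Longest non-decreasing subsequence has length 6, so deletions = 10 − 6 = 4.

4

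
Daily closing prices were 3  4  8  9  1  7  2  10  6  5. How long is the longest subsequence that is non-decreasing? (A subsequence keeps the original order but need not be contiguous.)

Let dp[i] be the length of the longest such subsequence ending at index i:
i:      1  2  3  4  5  6  7  8  9 10
a[i]:   3  4  8  9  1  7  2 10  6  5
dp:     1  2  3  4  1  3  2  5  3  3
Maximum dp value is 5.

5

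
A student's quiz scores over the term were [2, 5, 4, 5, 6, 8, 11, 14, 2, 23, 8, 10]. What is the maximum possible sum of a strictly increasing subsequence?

73

Let S[i] be the best sum of a strictly increasing subsequence ending at i:
i:      1  2  3  4  5  6  7  8  9 10 11 12
a[i]:   2  5  4  5  6  8 11 14  2 23  8 10
S:      2  7  6 11 17 25 36 50  2 73 25 35
Maximum is 73 (e.g. 2 + 4 + 5 + 6 + 8 + 11 + 14 + 23).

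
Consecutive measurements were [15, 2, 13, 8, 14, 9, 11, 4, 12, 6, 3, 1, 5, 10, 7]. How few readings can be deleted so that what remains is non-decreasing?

10

Fewest deletions = n − (longest non-decreasing subsequence).
i:      1  2  3  4  5  6  7  8  9 10 11 12 13 14 15
a[i]:  15  2 13  8 14  9 11  4 12  6  3  1  5 10  7
dp:     1  1  2  2  3  3  4  2  5  3  2  1  3  4  4
max dp = 5, so deletions = 15 − 5 = 10.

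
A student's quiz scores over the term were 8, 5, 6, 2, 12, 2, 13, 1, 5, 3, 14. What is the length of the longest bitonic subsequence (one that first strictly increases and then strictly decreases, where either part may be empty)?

6

inc[i] = longest strictly increasing subsequence ending at i; dec[i] = longest strictly decreasing subsequence starting at i:
i:      1  2  3  4  5  6  7  8  9 10 11
a[i]:   8  5  6  2 12  2 13  1  5  3 14
inc:    1  1  2  1  3  1  4  1  2  2  5
dec:    4  3  3  2  3  2  3  1  2  1  1
Best peak at i=7 (value 13): inc=4, dec=3, length 4+3−1 = 6.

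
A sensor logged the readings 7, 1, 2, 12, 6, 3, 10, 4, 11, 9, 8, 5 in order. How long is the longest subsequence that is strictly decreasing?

Negate each value so 'decreasing' becomes 'increasing', then run patience tails on the negated sequence:
-7 → extends → [-7]
-1 → extends → [-7, -1]
-2 → replaces -1 → [-7, -2]
-12 → replaces -7 → [-12, -2]
-6 → replaces -2 → [-12, -6]
-3 → extends → [-12, -6, -3]
-10 → replaces -6 → [-12, -10, -3]
-4 → replaces -3 → [-12, -10, -4]
-11 → replaces -10 → [-12, -11, -4]
-9 → replaces -4 → [-12, -11, -9]
-8 → extends → [-12, -11, -9, -8]
-5 → extends → [-12, -11, -9, -8, -5]
Five tails, so the longest strictly decreasing subsequence of the original has length 5.

5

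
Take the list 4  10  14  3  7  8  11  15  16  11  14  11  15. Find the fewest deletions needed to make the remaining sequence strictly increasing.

7

Fewest deletions = n − (longest strictly increasing subsequence).
Patience tails:
4 → extends → [4]
10 → extends → [4, 10]
14 → extends → [4, 10, 14]
3 → replaces 4 → [3, 10, 14]
7 → replaces 10 → [3, 7, 14]
8 → replaces 14 → [3, 7, 8]
11 → extends → [3, 7, 8, 11]
15 → extends → [3, 7, 8, 11, 15]
16 → extends → [3, 7, 8, 11, 15, 16]
11 → already a tail → [3, 7, 8, 11, 15, 16]
14 → replaces 15 → [3, 7, 8, 11, 14, 16]
11 → already a tail → [3, 7, 8, 11, 14, 16]
15 → replaces 16 → [3, 7, 8, 11, 14, 15]
Longest strictly increasing subsequence has length 6, so deletions = 13 − 6 = 7.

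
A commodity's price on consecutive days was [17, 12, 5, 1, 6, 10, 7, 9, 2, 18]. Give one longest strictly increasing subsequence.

5, 6, 7, 9, 18

Patience tails give the LIS length; then backtrack through the dp parents:
17 → extends → [17]
12 → replaces 17 → [12]
5 → replaces 12 → [5]
1 → replaces 5 → [1]
6 → extends → [1, 6]
10 → extends → [1, 6, 10]
7 → replaces 10 → [1, 6, 7]
9 → extends → [1, 6, 7, 9]
2 → replaces 6 → [1, 2, 7, 9]
18 → extends → [1, 2, 7, 9, 18]
Length 5; one witness is 5, 6, 7, 9, 18.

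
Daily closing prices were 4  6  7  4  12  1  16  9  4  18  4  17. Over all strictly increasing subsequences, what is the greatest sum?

63

Let S[i] be the best sum of a strictly increasing subsequence ending at i:
i:      1  2  3  4  5  6  7  8  9 10 11 12
a[i]:   4  6  7  4 12  1 16  9  4 18  4 17
S:      4 10 17  4 29  1 45 26  5 63  5 62
Maximum is 63 (e.g. 4 + 6 + 7 + 12 + 16 + 18).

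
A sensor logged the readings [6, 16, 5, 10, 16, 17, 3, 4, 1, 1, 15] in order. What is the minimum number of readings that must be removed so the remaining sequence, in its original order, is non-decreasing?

7

Fewest deletions = n − (longest non-decreasing subsequence).
Patience tails:
6 → extends → [6]
16 → extends → [6, 16]
5 → replaces 6 → [5, 16]
10 → replaces 16 → [5, 10]
16 → extends → [5, 10, 16]
17 → extends → [5, 10, 16, 17]
3 → replaces 5 → [3, 10, 16, 17]
4 → replaces 10 → [3, 4, 16, 17]
1 → replaces 3 → [1, 4, 16, 17]
1 → replaces 4 → [1, 1, 16, 17]
15 → replaces 16 → [1, 1, 15, 17]
Longest non-decreasing subsequence has length 4, so deletions = 11 − 4 = 7.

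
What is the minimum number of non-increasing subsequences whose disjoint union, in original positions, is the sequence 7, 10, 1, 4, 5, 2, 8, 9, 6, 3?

5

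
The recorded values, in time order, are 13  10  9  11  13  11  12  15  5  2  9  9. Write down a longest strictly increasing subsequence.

10, 11, 13, 15

Patience tails give the LIS length; then backtrack through the dp parents:
13 → extends → [13]
10 → replaces 13 → [10]
9 → replaces 10 → [9]
11 → extends → [9, 11]
13 → extends → [9, 11, 13]
11 → already a tail → [9, 11, 13]
12 → replaces 13 → [9, 11, 12]
15 → extends → [9, 11, 12, 15]
5 → replaces 9 → [5, 11, 12, 15]
2 → replaces 5 → [2, 11, 12, 15]
9 → replaces 11 → [2, 9, 12, 15]
9 → already a tail → [2, 9, 12, 15]
Length 4; one witness is 10, 11, 13, 15.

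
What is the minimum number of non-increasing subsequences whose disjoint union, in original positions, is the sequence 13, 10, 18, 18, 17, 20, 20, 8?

Place each on the leftmost legal pile:
13 → new pile 1 (tops now [13])
10 → pile 1 (tops now [10])
18 → new pile 2 (tops now [10, 18])
18 → pile 2 (tops now [10, 18])
17 → pile 2 (tops now [10, 17])
20 → new pile 3 (tops now [10, 17, 20])
20 → pile 3 (tops now [10, 17, 20])
8 → pile 1 (tops now [8, 17, 20])
Three piles.

3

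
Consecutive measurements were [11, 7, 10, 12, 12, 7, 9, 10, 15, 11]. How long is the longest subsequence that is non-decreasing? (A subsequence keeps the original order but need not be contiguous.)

5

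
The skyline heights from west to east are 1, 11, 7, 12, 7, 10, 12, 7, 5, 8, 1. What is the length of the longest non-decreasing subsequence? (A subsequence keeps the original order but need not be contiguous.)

Let dp[i] be the length of the longest such subsequence ending at index i:
i:      1  2  3  4  5  6  7  8  9 10 11
a[i]:   1 11  7 12  7 10 12  7  5  8  1
dp:     1  2  2  3  3  4  5  4  2  5  2
Maximum dp value is 5.

5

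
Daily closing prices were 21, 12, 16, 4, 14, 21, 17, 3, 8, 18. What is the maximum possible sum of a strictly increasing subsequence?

Let S[i] be the best sum of a strictly increasing subsequence ending at i:
i:      1  2  3  4  5  6  7  8  9 10
a[i]:  21 12 16  4 14 21 17  3  8 18
S:     21 12 28  4 26 49 45  3 12 63
Maximum is 63 (e.g. 12 + 16 + 17 + 18).

63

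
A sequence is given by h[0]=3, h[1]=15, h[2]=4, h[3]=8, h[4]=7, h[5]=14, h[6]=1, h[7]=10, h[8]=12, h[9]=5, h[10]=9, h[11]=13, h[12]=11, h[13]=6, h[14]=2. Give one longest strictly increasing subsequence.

Patience tails give the LIS length; then backtrack through the dp parents:
3 → extends → [3]
15 → extends → [3, 15]
4 → replaces 15 → [3, 4]
8 → extends → [3, 4, 8]
7 → replaces 8 → [3, 4, 7]
14 → extends → [3, 4, 7, 14]
1 → replaces 3 → [1, 4, 7, 14]
10 → replaces 14 → [1, 4, 7, 10]
12 → extends → [1, 4, 7, 10, 12]
5 → replaces 7 → [1, 4, 5, 10, 12]
9 → replaces 10 → [1, 4, 5, 9, 12]
13 → extends → [1, 4, 5, 9, 12, 13]
11 → replaces 12 → [1, 4, 5, 9, 11, 13]
6 → replaces 9 → [1, 4, 5, 6, 11, 13]
2 → replaces 4 → [1, 2, 5, 6, 11, 13]
Length 6; one witness is 3, 4, 8, 10, 12, 13.

3, 4, 8, 10, 12, 13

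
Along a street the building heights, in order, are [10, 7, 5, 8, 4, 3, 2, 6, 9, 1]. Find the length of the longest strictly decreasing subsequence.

7

Let dp[i] be the longest strictly decreasing subsequence ending at i:
i:      1  2  3  4  5  6  7  8  9 10
a[i]:  10  7  5  8  4  3  2  6  9  1
dp:     1  2  3  2  4  5  6  3  2  7
Maximum is 7.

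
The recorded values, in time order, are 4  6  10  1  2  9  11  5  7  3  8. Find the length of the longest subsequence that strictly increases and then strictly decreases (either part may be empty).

6

inc[i] = longest strictly increasing subsequence ending at i; dec[i] = longest strictly decreasing subsequence starting at i:
i:      1  2  3  4  5  6  7  8  9 10 11
a[i]:   4  6 10  1  2  9 11  5  7  3  8
inc:    1  2  3  1  2  3  4  3  4  3  5
dec:    2  3  4  1  1  3  3  2  2  1  1
Best peak at i=3 (value 10): inc=3, dec=4, length 3+4−1 = 6.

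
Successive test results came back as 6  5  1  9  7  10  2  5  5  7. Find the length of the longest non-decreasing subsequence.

5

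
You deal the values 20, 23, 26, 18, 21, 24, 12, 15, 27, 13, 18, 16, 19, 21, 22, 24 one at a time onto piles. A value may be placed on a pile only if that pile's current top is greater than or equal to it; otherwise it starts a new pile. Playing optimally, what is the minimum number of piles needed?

7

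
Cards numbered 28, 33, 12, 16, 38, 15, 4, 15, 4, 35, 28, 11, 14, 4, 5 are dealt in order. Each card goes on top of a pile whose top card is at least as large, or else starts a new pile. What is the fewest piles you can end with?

3

Place each on the leftmost legal pile:
28 → new pile 1 (tops now [28])
33 → new pile 2 (tops now [28, 33])
12 → pile 1 (tops now [12, 33])
16 → pile 2 (tops now [12, 16])
38 → new pile 3 (tops now [12, 16, 38])
15 → pile 2 (tops now [12, 15, 38])
4 → pile 1 (tops now [4, 15, 38])
15 → pile 2 (tops now [4, 15, 38])
4 → pile 1 (tops now [4, 15, 38])
35 → pile 3 (tops now [4, 15, 35])
28 → pile 3 (tops now [4, 15, 28])
11 → pile 2 (tops now [4, 11, 28])
14 → pile 3 (tops now [4, 11, 14])
4 → pile 1 (tops now [4, 11, 14])
5 → pile 2 (tops now [4, 5, 14])
Three piles.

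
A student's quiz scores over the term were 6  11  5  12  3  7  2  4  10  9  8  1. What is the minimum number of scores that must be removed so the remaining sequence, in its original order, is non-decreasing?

9

Fewest deletions = n − (longest non-decreasing subsequence).
Patience tails:
6 → extends → [6]
11 → extends → [6, 11]
5 → replaces 6 → [5, 11]
12 → extends → [5, 11, 12]
3 → replaces 5 → [3, 11, 12]
7 → replaces 11 → [3, 7, 12]
2 → replaces 3 → [2, 7, 12]
4 → replaces 7 → [2, 4, 12]
10 → replaces 12 → [2, 4, 10]
9 → replaces 10 → [2, 4, 9]
8 → replaces 9 → [2, 4, 8]
1 → replaces 2 → [1, 4, 8]
Longest non-decreasing subsequence has length 3, so deletions = 12 − 3 = 9.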